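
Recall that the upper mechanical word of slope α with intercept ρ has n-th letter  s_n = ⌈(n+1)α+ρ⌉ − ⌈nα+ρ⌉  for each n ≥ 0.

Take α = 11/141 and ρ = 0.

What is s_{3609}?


(n+1)α + ρ = (3610·11) / 141 = 39710/141
nα + ρ     = (3609·11) / 141 = 39699/141
⌈39710/141⌉ = 282,  ⌈39699/141⌉ = 282
s_{3609} = 282 − 282 = 0

0


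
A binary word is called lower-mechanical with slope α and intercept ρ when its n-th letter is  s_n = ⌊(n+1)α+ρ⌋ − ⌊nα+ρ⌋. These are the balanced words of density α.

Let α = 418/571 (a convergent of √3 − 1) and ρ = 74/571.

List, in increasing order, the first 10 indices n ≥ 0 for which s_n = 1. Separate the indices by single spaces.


1 2 3 5 6 8 9 10 12 13

n=0: ⌊492/571⌋−⌊74/571⌋ = 0−0 = 0
n=1: ⌊910/571⌋−⌊492/571⌋ = 1−0 = 1  ← one
n=2: ⌊1328/571⌋−⌊910/571⌋ = 2−1 = 1  ← one
n=3: ⌊1746/571⌋−⌊1328/571⌋ = 3−2 = 1  ← one
n=4: ⌊2164/571⌋−⌊1746/571⌋ = 3−3 = 0
n=5: ⌊2582/571⌋−⌊2164/571⌋ = 4−3 = 1  ← one
n=6: ⌊3000/571⌋−⌊2582/571⌋ = 5−4 = 1  ← one
n=7: ⌊3418/571⌋−⌊3000/571⌋ = 5−5 = 0
n=8: ⌊3836/571⌋−⌊3418/571⌋ = 6−5 = 1  ← one
n=9: ⌊4254/571⌋−⌊3836/571⌋ = 7−6 = 1  ← one
n=10: ⌊4672/571⌋−⌊4254/571⌋ = 8−7 = 1  ← one
n=11: ⌊5090/571⌋−⌊4672/571⌋ = 8−8 = 0
n=12: ⌊5508/571⌋−⌊5090/571⌋ = 9−8 = 1  ← one
n=13: ⌊5926/571⌋−⌊5508/571⌋ = 10−9 = 1  ← one
positions of the first 10 ones: 1 2 3 5 6 8 9 10 12 13


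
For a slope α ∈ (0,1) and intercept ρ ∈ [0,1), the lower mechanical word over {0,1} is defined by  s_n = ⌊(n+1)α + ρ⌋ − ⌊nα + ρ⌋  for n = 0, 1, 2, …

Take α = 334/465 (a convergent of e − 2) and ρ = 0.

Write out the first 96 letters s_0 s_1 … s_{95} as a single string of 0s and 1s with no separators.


n=0: ⌊(1·334)/465⌋ − ⌊(0·334)/465⌋ = ⌊334/465⌋ − ⌊0/465⌋ = 0 − 0 = 0
n=1: ⌊(2·334)/465⌋ − ⌊(1·334)/465⌋ = ⌊668/465⌋ − ⌊334/465⌋ = 1 − 0 = 1
n=2: ⌊(3·334)/465⌋ − ⌊(2·334)/465⌋ = ⌊1002/465⌋ − ⌊668/465⌋ = 2 − 1 = 1
n=3: ⌊(4·334)/465⌋ − ⌊(3·334)/465⌋ = ⌊1336/465⌋ − ⌊1002/465⌋ = 2 − 2 = 0
n=4: ⌊(5·334)/465⌋ − ⌊(4·334)/465⌋ = ⌊1670/465⌋ − ⌊1336/465⌋ = 3 − 2 = 1
n=5: ⌊(6·334)/465⌋ − ⌊(5·334)/465⌋ = ⌊2004/465⌋ − ⌊1670/465⌋ = 4 − 3 = 1
n=6: ⌊(7·334)/465⌋ − ⌊(6·334)/465⌋ = ⌊2338/465⌋ − ⌊2004/465⌋ = 5 − 4 = 1
n=7: ⌊(8·334)/465⌋ − ⌊(7·334)/465⌋ = ⌊2672/465⌋ − ⌊2338/465⌋ = 5 − 5 = 0
n=8: ⌊(9·334)/465⌋ − ⌊(8·334)/465⌋ = ⌊3006/465⌋ − ⌊2672/465⌋ = 6 − 5 = 1
n=9: ⌊(10·334)/465⌋ − ⌊(9·334)/465⌋ = ⌊3340/465⌋ − ⌊3006/465⌋ = 7 − 6 = 1
n=10: ⌊(11·334)/465⌋ − ⌊(10·334)/465⌋ = ⌊3674/465⌋ − ⌊3340/465⌋ = 7 − 7 = 0
n=11: ⌊(12·334)/465⌋ − ⌊(11·334)/465⌋ = ⌊4008/465⌋ − ⌊3674/465⌋ = 8 − 7 = 1
n=12: ⌊(13·334)/465⌋ − ⌊(12·334)/465⌋ = ⌊4342/465⌋ − ⌊4008/465⌋ = 9 − 8 = 1
n=13: ⌊(14·334)/465⌋ − ⌊(13·334)/465⌋ = ⌊4676/465⌋ − ⌊4342/465⌋ = 10 − 9 = 1
n=14: ⌊(15·334)/465⌋ − ⌊(14·334)/465⌋ = ⌊5010/465⌋ − ⌊4676/465⌋ = 10 − 10 = 0
n=15: ⌊(16·334)/465⌋ − ⌊(15·334)/465⌋ = ⌊5344/465⌋ − ⌊5010/465⌋ = 11 − 10 = 1
n=16: ⌊(17·334)/465⌋ − ⌊(16·334)/465⌋ = ⌊5678/465⌋ − ⌊5344/465⌋ = 12 − 11 = 1
n=17: ⌊(18·334)/465⌋ − ⌊(17·334)/465⌋ = ⌊6012/465⌋ − ⌊5678/465⌋ = 12 − 12 = 0
n=18: ⌊(19·334)/465⌋ − ⌊(18·334)/465⌋ = ⌊6346/465⌋ − ⌊6012/465⌋ = 13 − 12 = 1
n=19: ⌊(20·334)/465⌋ − ⌊(19·334)/465⌋ = ⌊6680/465⌋ − ⌊6346/465⌋ = 14 − 13 = 1
n=20: ⌊(21·334)/465⌋ − ⌊(20·334)/465⌋ = ⌊7014/465⌋ − ⌊6680/465⌋ = 15 − 14 = 1
n=21: ⌊(22·334)/465⌋ − ⌊(21·334)/465⌋ = ⌊7348/465⌋ − ⌊7014/465⌋ = 15 − 15 = 0
n=22: ⌊(23·334)/465⌋ − ⌊(22·334)/465⌋ = ⌊7682/465⌋ − ⌊7348/465⌋ = 16 − 15 = 1
n=23: ⌊(24·334)/465⌋ − ⌊(23·334)/465⌋ = ⌊8016/465⌋ − ⌊7682/465⌋ = 17 − 16 = 1
n=24: ⌊(25·334)/465⌋ − ⌊(24·334)/465⌋ = ⌊8350/465⌋ − ⌊8016/465⌋ = 17 − 17 = 0
n=25: ⌊(26·334)/465⌋ − ⌊(25·334)/465⌋ = ⌊8684/465⌋ − ⌊8350/465⌋ = 18 − 17 = 1
n=26: ⌊(27·334)/465⌋ − ⌊(26·334)/465⌋ = ⌊9018/465⌋ − ⌊8684/465⌋ = 19 − 18 = 1
n=27: ⌊(28·334)/465⌋ − ⌊(27·334)/465⌋ = ⌊9352/465⌋ − ⌊9018/465⌋ = 20 − 19 = 1
n=28: ⌊(29·334)/465⌋ − ⌊(28·334)/465⌋ = ⌊9686/465⌋ − ⌊9352/465⌋ = 20 − 20 = 0
n=29: ⌊(30·334)/465⌋ − ⌊(29·334)/465⌋ = ⌊10020/465⌋ − ⌊9686/465⌋ = 21 − 20 = 1
n=30: ⌊(31·334)/465⌋ − ⌊(30·334)/465⌋ = ⌊10354/465⌋ − ⌊10020/465⌋ = 22 − 21 = 1
n=31: ⌊(32·334)/465⌋ − ⌊(31·334)/465⌋ = ⌊10688/465⌋ − ⌊10354/465⌋ = 22 − 22 = 0
n=32: ⌊(33·334)/465⌋ − ⌊(32·334)/465⌋ = ⌊11022/465⌋ − ⌊10688/465⌋ = 23 − 22 = 1
n=33: ⌊(34·334)/465⌋ − ⌊(33·334)/465⌋ = ⌊11356/465⌋ − ⌊11022/465⌋ = 24 − 23 = 1
n=34: ⌊(35·334)/465⌋ − ⌊(34·334)/465⌋ = ⌊11690/465⌋ − ⌊11356/465⌋ = 25 − 24 = 1
n=35: ⌊(36·334)/465⌋ − ⌊(35·334)/465⌋ = ⌊12024/465⌋ − ⌊11690/465⌋ = 25 − 25 = 0
n=36: ⌊(37·334)/465⌋ − ⌊(36·334)/465⌋ = ⌊12358/465⌋ − ⌊12024/465⌋ = 26 − 25 = 1
n=37: ⌊(38·334)/465⌋ − ⌊(37·334)/465⌋ = ⌊12692/465⌋ − ⌊12358/465⌋ = 27 − 26 = 1
n=38: ⌊(39·334)/465⌋ − ⌊(38·334)/465⌋ = ⌊13026/465⌋ − ⌊12692/465⌋ = 28 − 27 = 1
n=39: ⌊(40·334)/465⌋ − ⌊(39·334)/465⌋ = ⌊13360/465⌋ − ⌊13026/465⌋ = 28 − 28 = 0
n=40: ⌊(41·334)/465⌋ − ⌊(40·334)/465⌋ = ⌊13694/465⌋ − ⌊13360/465⌋ = 29 − 28 = 1
n=41: ⌊(42·334)/465⌋ − ⌊(41·334)/465⌋ = ⌊14028/465⌋ − ⌊13694/465⌋ = 30 − 29 = 1
n=42: ⌊(43·334)/465⌋ − ⌊(42·334)/465⌋ = ⌊14362/465⌋ − ⌊14028/465⌋ = 30 − 30 = 0
n=43: ⌊(44·334)/465⌋ − ⌊(43·334)/465⌋ = ⌊14696/465⌋ − ⌊14362/465⌋ = 31 − 30 = 1
n=44: ⌊(45·334)/465⌋ − ⌊(44·334)/465⌋ = ⌊15030/465⌋ − ⌊14696/465⌋ = 32 − 31 = 1
n=45: ⌊(46·334)/465⌋ − ⌊(45·334)/465⌋ = ⌊15364/465⌋ − ⌊15030/465⌋ = 33 − 32 = 1
n=46: ⌊(47·334)/465⌋ − ⌊(46·334)/465⌋ = ⌊15698/465⌋ − ⌊15364/465⌋ = 33 − 33 = 0
n=47: ⌊(48·334)/465⌋ − ⌊(47·334)/465⌋ = ⌊16032/465⌋ − ⌊15698/465⌋ = 34 − 33 = 1
n=48: ⌊(49·334)/465⌋ − ⌊(48·334)/465⌋ = ⌊16366/465⌋ − ⌊16032/465⌋ = 35 − 34 = 1
n=49: ⌊(50·334)/465⌋ − ⌊(49·334)/465⌋ = ⌊16700/465⌋ − ⌊16366/465⌋ = 35 − 35 = 0
n=50: ⌊(51·334)/465⌋ − ⌊(50·334)/465⌋ = ⌊17034/465⌋ − ⌊16700/465⌋ = 36 − 35 = 1
n=51: ⌊(52·334)/465⌋ − ⌊(51·334)/465⌋ = ⌊17368/465⌋ − ⌊17034/465⌋ = 37 − 36 = 1
n=52: ⌊(53·334)/465⌋ − ⌊(52·334)/465⌋ = ⌊17702/465⌋ − ⌊17368/465⌋ = 38 − 37 = 1
n=53: ⌊(54·334)/465⌋ − ⌊(53·334)/465⌋ = ⌊18036/465⌋ − ⌊17702/465⌋ = 38 − 38 = 0
n=54: ⌊(55·334)/465⌋ − ⌊(54·334)/465⌋ = ⌊18370/465⌋ − ⌊18036/465⌋ = 39 − 38 = 1
n=55: ⌊(56·334)/465⌋ − ⌊(55·334)/465⌋ = ⌊18704/465⌋ − ⌊18370/465⌋ = 40 − 39 = 1
n=56: ⌊(57·334)/465⌋ − ⌊(56·334)/465⌋ = ⌊19038/465⌋ − ⌊18704/465⌋ = 40 − 40 = 0
n=57: ⌊(58·334)/465⌋ − ⌊(57·334)/465⌋ = ⌊19372/465⌋ − ⌊19038/465⌋ = 41 − 40 = 1
n=58: ⌊(59·334)/465⌋ − ⌊(58·334)/465⌋ = ⌊19706/465⌋ − ⌊19372/465⌋ = 42 − 41 = 1
n=59: ⌊(60·334)/465⌋ − ⌊(59·334)/465⌋ = ⌊20040/465⌋ − ⌊19706/465⌋ = 43 − 42 = 1
n=60: ⌊(61·334)/465⌋ − ⌊(60·334)/465⌋ = ⌊20374/465⌋ − ⌊20040/465⌋ = 43 − 43 = 0
n=61: ⌊(62·334)/465⌋ − ⌊(61·334)/465⌋ = ⌊20708/465⌋ − ⌊20374/465⌋ = 44 − 43 = 1
n=62: ⌊(63·334)/465⌋ − ⌊(62·334)/465⌋ = ⌊21042/465⌋ − ⌊20708/465⌋ = 45 − 44 = 1
n=63: ⌊(64·334)/465⌋ − ⌊(63·334)/465⌋ = ⌊21376/465⌋ − ⌊21042/465⌋ = 45 − 45 = 0
n=64: ⌊(65·334)/465⌋ − ⌊(64·334)/465⌋ = ⌊21710/465⌋ − ⌊21376/465⌋ = 46 − 45 = 1
n=65: ⌊(66·334)/465⌋ − ⌊(65·334)/465⌋ = ⌊22044/465⌋ − ⌊21710/465⌋ = 47 − 46 = 1
n=66: ⌊(67·334)/465⌋ − ⌊(66·334)/465⌋ = ⌊22378/465⌋ − ⌊22044/465⌋ = 48 − 47 = 1
n=67: ⌊(68·334)/465⌋ − ⌊(67·334)/465⌋ = ⌊22712/465⌋ − ⌊22378/465⌋ = 48 − 48 = 0
n=68: ⌊(69·334)/465⌋ − ⌊(68·334)/465⌋ = ⌊23046/465⌋ − ⌊22712/465⌋ = 49 − 48 = 1
n=69: ⌊(70·334)/465⌋ − ⌊(69·334)/465⌋ = ⌊23380/465⌋ − ⌊23046/465⌋ = 50 − 49 = 1
n=70: ⌊(71·334)/465⌋ − ⌊(70·334)/465⌋ = ⌊23714/465⌋ − ⌊23380/465⌋ = 50 − 50 = 0
n=71: ⌊(72·334)/465⌋ − ⌊(71·334)/465⌋ = ⌊24048/465⌋ − ⌊23714/465⌋ = 51 − 50 = 1
n=72: ⌊(73·334)/465⌋ − ⌊(72·334)/465⌋ = ⌊24382/465⌋ − ⌊24048/465⌋ = 52 − 51 = 1
n=73: ⌊(74·334)/465⌋ − ⌊(73·334)/465⌋ = ⌊24716/465⌋ − ⌊24382/465⌋ = 53 − 52 = 1
n=74: ⌊(75·334)/465⌋ − ⌊(74·334)/465⌋ = ⌊25050/465⌋ − ⌊24716/465⌋ = 53 − 53 = 0
n=75: ⌊(76·334)/465⌋ − ⌊(75·334)/465⌋ = ⌊25384/465⌋ − ⌊25050/465⌋ = 54 − 53 = 1
n=76: ⌊(77·334)/465⌋ − ⌊(76·334)/465⌋ = ⌊25718/465⌋ − ⌊25384/465⌋ = 55 − 54 = 1
n=77: ⌊(78·334)/465⌋ − ⌊(77·334)/465⌋ = ⌊26052/465⌋ − ⌊25718/465⌋ = 56 − 55 = 1
n=78: ⌊(79·334)/465⌋ − ⌊(78·334)/465⌋ = ⌊26386/465⌋ − ⌊26052/465⌋ = 56 − 56 = 0
n=79: ⌊(80·334)/465⌋ − ⌊(79·334)/465⌋ = ⌊26720/465⌋ − ⌊26386/465⌋ = 57 − 56 = 1
n=80: ⌊(81·334)/465⌋ − ⌊(80·334)/465⌋ = ⌊27054/465⌋ − ⌊26720/465⌋ = 58 − 57 = 1
n=81: ⌊(82·334)/465⌋ − ⌊(81·334)/465⌋ = ⌊27388/465⌋ − ⌊27054/465⌋ = 58 − 58 = 0
n=82: ⌊(83·334)/465⌋ − ⌊(82·334)/465⌋ = ⌊27722/465⌋ − ⌊27388/465⌋ = 59 − 58 = 1
n=83: ⌊(84·334)/465⌋ − ⌊(83·334)/465⌋ = ⌊28056/465⌋ − ⌊27722/465⌋ = 60 − 59 = 1
n=84: ⌊(85·334)/465⌋ − ⌊(84·334)/465⌋ = ⌊28390/465⌋ − ⌊28056/465⌋ = 61 − 60 = 1
n=85: ⌊(86·334)/465⌋ − ⌊(85·334)/465⌋ = ⌊28724/465⌋ − ⌊28390/465⌋ = 61 − 61 = 0
n=86: ⌊(87·334)/465⌋ − ⌊(86·334)/465⌋ = ⌊29058/465⌋ − ⌊28724/465⌋ = 62 − 61 = 1
n=87: ⌊(88·334)/465⌋ − ⌊(87·334)/465⌋ = ⌊29392/465⌋ − ⌊29058/465⌋ = 63 − 62 = 1
n=88: ⌊(89·334)/465⌋ − ⌊(88·334)/465⌋ = ⌊29726/465⌋ − ⌊29392/465⌋ = 63 − 63 = 0
n=89: ⌊(90·334)/465⌋ − ⌊(89·334)/465⌋ = ⌊30060/465⌋ − ⌊29726/465⌋ = 64 − 63 = 1
n=90: ⌊(91·334)/465⌋ − ⌊(90·334)/465⌋ = ⌊30394/465⌋ − ⌊30060/465⌋ = 65 − 64 = 1
n=91: ⌊(92·334)/465⌋ − ⌊(91·334)/465⌋ = ⌊30728/465⌋ − ⌊30394/465⌋ = 66 − 65 = 1
n=92: ⌊(93·334)/465⌋ − ⌊(92·334)/465⌋ = ⌊31062/465⌋ − ⌊30728/465⌋ = 66 − 66 = 0
n=93: ⌊(94·334)/465⌋ − ⌊(93·334)/465⌋ = ⌊31396/465⌋ − ⌊31062/465⌋ = 67 − 66 = 1
n=94: ⌊(95·334)/465⌋ − ⌊(94·334)/465⌋ = ⌊31730/465⌋ − ⌊31396/465⌋ = 68 − 67 = 1
n=95: ⌊(96·334)/465⌋ − ⌊(95·334)/465⌋ = ⌊32064/465⌋ − ⌊31730/465⌋ = 68 − 68 = 0

011011101101110110111011011101101110111011011101101110110111011011101101110111011011101101110110


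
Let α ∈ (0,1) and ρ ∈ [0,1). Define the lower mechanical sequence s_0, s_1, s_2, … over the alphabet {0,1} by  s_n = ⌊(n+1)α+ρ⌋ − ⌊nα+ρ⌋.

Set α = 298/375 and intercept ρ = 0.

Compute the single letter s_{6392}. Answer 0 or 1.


(n+1)α + ρ = (6393·298) / 375 = 1905114/375
nα + ρ     = (6392·298) / 375 = 1904816/375
⌊1905114/375⌋ = 5080,  ⌊1904816/375⌋ = 5079
s_{6392} = 5080 − 5079 = 1

1


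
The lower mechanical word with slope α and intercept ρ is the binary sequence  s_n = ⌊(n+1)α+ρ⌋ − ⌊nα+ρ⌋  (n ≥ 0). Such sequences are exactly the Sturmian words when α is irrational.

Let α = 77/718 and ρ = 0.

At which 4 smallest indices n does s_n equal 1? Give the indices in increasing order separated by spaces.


9 18 27 37

n=0: ⌊77/718⌋−⌊0/718⌋ = 0−0 = 0
n=1: ⌊154/718⌋−⌊77/718⌋ = 0−0 = 0
n=2: ⌊231/718⌋−⌊154/718⌋ = 0−0 = 0
n=3: ⌊308/718⌋−⌊231/718⌋ = 0−0 = 0
n=4: ⌊385/718⌋−⌊308/718⌋ = 0−0 = 0
n=5: ⌊462/718⌋−⌊385/718⌋ = 0−0 = 0
n=6: ⌊539/718⌋−⌊462/718⌋ = 0−0 = 0
n=7: ⌊616/718⌋−⌊539/718⌋ = 0−0 = 0
n=8: ⌊693/718⌋−⌊616/718⌋ = 0−0 = 0
n=9: ⌊770/718⌋−⌊693/718⌋ = 1−0 = 1  ← one
n=10: ⌊847/718⌋−⌊770/718⌋ = 1−1 = 0
n=11: ⌊924/718⌋−⌊847/718⌋ = 1−1 = 0
n=12: ⌊1001/718⌋−⌊924/718⌋ = 1−1 = 0
n=13: ⌊1078/718⌋−⌊1001/718⌋ = 1−1 = 0
n=14: ⌊1155/718⌋−⌊1078/718⌋ = 1−1 = 0
n=15: ⌊1232/718⌋−⌊1155/718⌋ = 1−1 = 0
n=16: ⌊1309/718⌋−⌊1232/718⌋ = 1−1 = 0
n=17: ⌊1386/718⌋−⌊1309/718⌋ = 1−1 = 0
n=18: ⌊1463/718⌋−⌊1386/718⌋ = 2−1 = 1  ← one
n=19: ⌊1540/718⌋−⌊1463/718⌋ = 2−2 = 0
n=20: ⌊1617/718⌋−⌊1540/718⌋ = 2−2 = 0
n=21: ⌊1694/718⌋−⌊1617/718⌋ = 2−2 = 0
n=22: ⌊1771/718⌋−⌊1694/718⌋ = 2−2 = 0
n=23: ⌊1848/718⌋−⌊1771/718⌋ = 2−2 = 0
n=24: ⌊1925/718⌋−⌊1848/718⌋ = 2−2 = 0
n=25: ⌊2002/718⌋−⌊1925/718⌋ = 2−2 = 0
n=26: ⌊2079/718⌋−⌊2002/718⌋ = 2−2 = 0
n=27: ⌊2156/718⌋−⌊2079/718⌋ = 3−2 = 1  ← one
n=28: ⌊2233/718⌋−⌊2156/718⌋ = 3−3 = 0
n=29: ⌊2310/718⌋−⌊2233/718⌋ = 3−3 = 0
n=30: ⌊2387/718⌋−⌊2310/718⌋ = 3−3 = 0
n=31: ⌊2464/718⌋−⌊2387/718⌋ = 3−3 = 0
n=32: ⌊2541/718⌋−⌊2464/718⌋ = 3−3 = 0
n=33: ⌊2618/718⌋−⌊2541/718⌋ = 3−3 = 0
n=34: ⌊2695/718⌋−⌊2618/718⌋ = 3−3 = 0
n=35: ⌊2772/718⌋−⌊2695/718⌋ = 3−3 = 0
n=36: ⌊2849/718⌋−⌊2772/718⌋ = 3−3 = 0
n=37: ⌊2926/718⌋−⌊2849/718⌋ = 4−3 = 1  ← one
positions of the first 4 ones: 9 18 27 37


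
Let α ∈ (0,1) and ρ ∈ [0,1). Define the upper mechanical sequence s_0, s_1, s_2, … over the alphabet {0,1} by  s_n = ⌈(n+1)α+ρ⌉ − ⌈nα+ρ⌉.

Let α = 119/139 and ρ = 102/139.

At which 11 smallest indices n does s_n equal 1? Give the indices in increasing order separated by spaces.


0 1 2 3 4 6 7 8 9 10 11

n=0: ⌈221/139⌉−⌈102/139⌉ = 2−1 = 1  ← one
n=1: ⌈340/139⌉−⌈221/139⌉ = 3−2 = 1  ← one
n=2: ⌈459/139⌉−⌈340/139⌉ = 4−3 = 1  ← one
n=3: ⌈578/139⌉−⌈459/139⌉ = 5−4 = 1  ← one
n=4: ⌈697/139⌉−⌈578/139⌉ = 6−5 = 1  ← one
n=5: ⌈816/139⌉−⌈697/139⌉ = 6−6 = 0
n=6: ⌈935/139⌉−⌈816/139⌉ = 7−6 = 1  ← one
n=7: ⌈1054/139⌉−⌈935/139⌉ = 8−7 = 1  ← one
n=8: ⌈1173/139⌉−⌈1054/139⌉ = 9−8 = 1  ← one
n=9: ⌈1292/139⌉−⌈1173/139⌉ = 10−9 = 1  ← one
n=10: ⌈1411/139⌉−⌈1292/139⌉ = 11−10 = 1  ← one
n=11: ⌈1530/139⌉−⌈1411/139⌉ = 12−11 = 1  ← one
positions of the first 11 ones: 0 1 2 3 4 6 7 8 9 10 11


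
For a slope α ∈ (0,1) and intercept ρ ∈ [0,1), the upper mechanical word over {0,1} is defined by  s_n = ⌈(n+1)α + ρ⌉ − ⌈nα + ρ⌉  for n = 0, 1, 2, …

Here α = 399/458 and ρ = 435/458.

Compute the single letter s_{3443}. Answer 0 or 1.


(n+1)α + ρ = (3444·399 + 435) / 458 = 1374591/458
nα + ρ     = (3443·399 + 435) / 458 = 1374192/458
⌈1374591/458⌉ = 3002,  ⌈1374192/458⌉ = 3001
s_{3443} = 3002 − 3001 = 1

1


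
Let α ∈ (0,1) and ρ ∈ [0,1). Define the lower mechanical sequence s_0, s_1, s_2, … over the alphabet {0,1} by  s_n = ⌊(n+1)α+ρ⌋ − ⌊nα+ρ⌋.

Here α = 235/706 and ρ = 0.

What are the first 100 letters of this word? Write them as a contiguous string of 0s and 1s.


0001001001001001001001001001001001001001001001001001001001001001001001001001001001001001001001001001

n=0: ⌊(1·235)/706⌋ − ⌊(0·235)/706⌋ = ⌊235/706⌋ − ⌊0/706⌋ = 0 − 0 = 0
n=1: ⌊(2·235)/706⌋ − ⌊(1·235)/706⌋ = ⌊470/706⌋ − ⌊235/706⌋ = 0 − 0 = 0
n=2: ⌊(3·235)/706⌋ − ⌊(2·235)/706⌋ = ⌊705/706⌋ − ⌊470/706⌋ = 0 − 0 = 0
n=3: ⌊(4·235)/706⌋ − ⌊(3·235)/706⌋ = ⌊940/706⌋ − ⌊705/706⌋ = 1 − 0 = 1
n=4: ⌊(5·235)/706⌋ − ⌊(4·235)/706⌋ = ⌊1175/706⌋ − ⌊940/706⌋ = 1 − 1 = 0
n=5: ⌊(6·235)/706⌋ − ⌊(5·235)/706⌋ = ⌊1410/706⌋ − ⌊1175/706⌋ = 1 − 1 = 0
n=6: ⌊(7·235)/706⌋ − ⌊(6·235)/706⌋ = ⌊1645/706⌋ − ⌊1410/706⌋ = 2 − 1 = 1
n=7: ⌊(8·235)/706⌋ − ⌊(7·235)/706⌋ = ⌊1880/706⌋ − ⌊1645/706⌋ = 2 − 2 = 0
n=8: ⌊(9·235)/706⌋ − ⌊(8·235)/706⌋ = ⌊2115/706⌋ − ⌊1880/706⌋ = 2 − 2 = 0
n=9: ⌊(10·235)/706⌋ − ⌊(9·235)/706⌋ = ⌊2350/706⌋ − ⌊2115/706⌋ = 3 − 2 = 1
n=10: ⌊(11·235)/706⌋ − ⌊(10·235)/706⌋ = ⌊2585/706⌋ − ⌊2350/706⌋ = 3 − 3 = 0
n=11: ⌊(12·235)/706⌋ − ⌊(11·235)/706⌋ = ⌊2820/706⌋ − ⌊2585/706⌋ = 3 − 3 = 0
n=12: ⌊(13·235)/706⌋ − ⌊(12·235)/706⌋ = ⌊3055/706⌋ − ⌊2820/706⌋ = 4 − 3 = 1
n=13: ⌊(14·235)/706⌋ − ⌊(13·235)/706⌋ = ⌊3290/706⌋ − ⌊3055/706⌋ = 4 − 4 = 0
n=14: ⌊(15·235)/706⌋ − ⌊(14·235)/706⌋ = ⌊3525/706⌋ − ⌊3290/706⌋ = 4 − 4 = 0
n=15: ⌊(16·235)/706⌋ − ⌊(15·235)/706⌋ = ⌊3760/706⌋ − ⌊3525/706⌋ = 5 − 4 = 1
n=16: ⌊(17·235)/706⌋ − ⌊(16·235)/706⌋ = ⌊3995/706⌋ − ⌊3760/706⌋ = 5 − 5 = 0
n=17: ⌊(18·235)/706⌋ − ⌊(17·235)/706⌋ = ⌊4230/706⌋ − ⌊3995/706⌋ = 5 − 5 = 0
n=18: ⌊(19·235)/706⌋ − ⌊(18·235)/706⌋ = ⌊4465/706⌋ − ⌊4230/706⌋ = 6 − 5 = 1
n=19: ⌊(20·235)/706⌋ − ⌊(19·235)/706⌋ = ⌊4700/706⌋ − ⌊4465/706⌋ = 6 − 6 = 0
n=20: ⌊(21·235)/706⌋ − ⌊(20·235)/706⌋ = ⌊4935/706⌋ − ⌊4700/706⌋ = 6 − 6 = 0
n=21: ⌊(22·235)/706⌋ − ⌊(21·235)/706⌋ = ⌊5170/706⌋ − ⌊4935/706⌋ = 7 − 6 = 1
n=22: ⌊(23·235)/706⌋ − ⌊(22·235)/706⌋ = ⌊5405/706⌋ − ⌊5170/706⌋ = 7 − 7 = 0
n=23: ⌊(24·235)/706⌋ − ⌊(23·235)/706⌋ = ⌊5640/706⌋ − ⌊5405/706⌋ = 7 − 7 = 0
n=24: ⌊(25·235)/706⌋ − ⌊(24·235)/706⌋ = ⌊5875/706⌋ − ⌊5640/706⌋ = 8 − 7 = 1
n=25: ⌊(26·235)/706⌋ − ⌊(25·235)/706⌋ = ⌊6110/706⌋ − ⌊5875/706⌋ = 8 − 8 = 0
n=26: ⌊(27·235)/706⌋ − ⌊(26·235)/706⌋ = ⌊6345/706⌋ − ⌊6110/706⌋ = 8 − 8 = 0
n=27: ⌊(28·235)/706⌋ − ⌊(27·235)/706⌋ = ⌊6580/706⌋ − ⌊6345/706⌋ = 9 − 8 = 1
n=28: ⌊(29·235)/706⌋ − ⌊(28·235)/706⌋ = ⌊6815/706⌋ − ⌊6580/706⌋ = 9 − 9 = 0
n=29: ⌊(30·235)/706⌋ − ⌊(29·235)/706⌋ = ⌊7050/706⌋ − ⌊6815/706⌋ = 9 − 9 = 0
n=30: ⌊(31·235)/706⌋ − ⌊(30·235)/706⌋ = ⌊7285/706⌋ − ⌊7050/706⌋ = 10 − 9 = 1
n=31: ⌊(32·235)/706⌋ − ⌊(31·235)/706⌋ = ⌊7520/706⌋ − ⌊7285/706⌋ = 10 − 10 = 0
n=32: ⌊(33·235)/706⌋ − ⌊(32·235)/706⌋ = ⌊7755/706⌋ − ⌊7520/706⌋ = 10 − 10 = 0
n=33: ⌊(34·235)/706⌋ − ⌊(33·235)/706⌋ = ⌊7990/706⌋ − ⌊7755/706⌋ = 11 − 10 = 1
n=34: ⌊(35·235)/706⌋ − ⌊(34·235)/706⌋ = ⌊8225/706⌋ − ⌊7990/706⌋ = 11 − 11 = 0
n=35: ⌊(36·235)/706⌋ − ⌊(35·235)/706⌋ = ⌊8460/706⌋ − ⌊8225/706⌋ = 11 − 11 = 0
n=36: ⌊(37·235)/706⌋ − ⌊(36·235)/706⌋ = ⌊8695/706⌋ − ⌊8460/706⌋ = 12 − 11 = 1
n=37: ⌊(38·235)/706⌋ − ⌊(37·235)/706⌋ = ⌊8930/706⌋ − ⌊8695/706⌋ = 12 − 12 = 0
n=38: ⌊(39·235)/706⌋ − ⌊(38·235)/706⌋ = ⌊9165/706⌋ − ⌊8930/706⌋ = 12 − 12 = 0
n=39: ⌊(40·235)/706⌋ − ⌊(39·235)/706⌋ = ⌊9400/706⌋ − ⌊9165/706⌋ = 13 − 12 = 1
n=40: ⌊(41·235)/706⌋ − ⌊(40·235)/706⌋ = ⌊9635/706⌋ − ⌊9400/706⌋ = 13 − 13 = 0
n=41: ⌊(42·235)/706⌋ − ⌊(41·235)/706⌋ = ⌊9870/706⌋ − ⌊9635/706⌋ = 13 − 13 = 0
n=42: ⌊(43·235)/706⌋ − ⌊(42·235)/706⌋ = ⌊10105/706⌋ − ⌊9870/706⌋ = 14 − 13 = 1
n=43: ⌊(44·235)/706⌋ − ⌊(43·235)/706⌋ = ⌊10340/706⌋ − ⌊10105/706⌋ = 14 − 14 = 0
n=44: ⌊(45·235)/706⌋ − ⌊(44·235)/706⌋ = ⌊10575/706⌋ − ⌊10340/706⌋ = 14 − 14 = 0
n=45: ⌊(46·235)/706⌋ − ⌊(45·235)/706⌋ = ⌊10810/706⌋ − ⌊10575/706⌋ = 15 − 14 = 1
n=46: ⌊(47·235)/706⌋ − ⌊(46·235)/706⌋ = ⌊11045/706⌋ − ⌊10810/706⌋ = 15 − 15 = 0
n=47: ⌊(48·235)/706⌋ − ⌊(47·235)/706⌋ = ⌊11280/706⌋ − ⌊11045/706⌋ = 15 − 15 = 0
n=48: ⌊(49·235)/706⌋ − ⌊(48·235)/706⌋ = ⌊11515/706⌋ − ⌊11280/706⌋ = 16 − 15 = 1
n=49: ⌊(50·235)/706⌋ − ⌊(49·235)/706⌋ = ⌊11750/706⌋ − ⌊11515/706⌋ = 16 − 16 = 0
n=50: ⌊(51·235)/706⌋ − ⌊(50·235)/706⌋ = ⌊11985/706⌋ − ⌊11750/706⌋ = 16 − 16 = 0
n=51: ⌊(52·235)/706⌋ − ⌊(51·235)/706⌋ = ⌊12220/706⌋ − ⌊11985/706⌋ = 17 − 16 = 1
n=52: ⌊(53·235)/706⌋ − ⌊(52·235)/706⌋ = ⌊12455/706⌋ − ⌊12220/706⌋ = 17 − 17 = 0
n=53: ⌊(54·235)/706⌋ − ⌊(53·235)/706⌋ = ⌊12690/706⌋ − ⌊12455/706⌋ = 17 − 17 = 0
n=54: ⌊(55·235)/706⌋ − ⌊(54·235)/706⌋ = ⌊12925/706⌋ − ⌊12690/706⌋ = 18 − 17 = 1
n=55: ⌊(56·235)/706⌋ − ⌊(55·235)/706⌋ = ⌊13160/706⌋ − ⌊12925/706⌋ = 18 − 18 = 0
n=56: ⌊(57·235)/706⌋ − ⌊(56·235)/706⌋ = ⌊13395/706⌋ − ⌊13160/706⌋ = 18 − 18 = 0
n=57: ⌊(58·235)/706⌋ − ⌊(57·235)/706⌋ = ⌊13630/706⌋ − ⌊13395/706⌋ = 19 − 18 = 1
n=58: ⌊(59·235)/706⌋ − ⌊(58·235)/706⌋ = ⌊13865/706⌋ − ⌊13630/706⌋ = 19 − 19 = 0
n=59: ⌊(60·235)/706⌋ − ⌊(59·235)/706⌋ = ⌊14100/706⌋ − ⌊13865/706⌋ = 19 − 19 = 0
n=60: ⌊(61·235)/706⌋ − ⌊(60·235)/706⌋ = ⌊14335/706⌋ − ⌊14100/706⌋ = 20 − 19 = 1
n=61: ⌊(62·235)/706⌋ − ⌊(61·235)/706⌋ = ⌊14570/706⌋ − ⌊14335/706⌋ = 20 − 20 = 0
n=62: ⌊(63·235)/706⌋ − ⌊(62·235)/706⌋ = ⌊14805/706⌋ − ⌊14570/706⌋ = 20 − 20 = 0
n=63: ⌊(64·235)/706⌋ − ⌊(63·235)/706⌋ = ⌊15040/706⌋ − ⌊14805/706⌋ = 21 − 20 = 1
n=64: ⌊(65·235)/706⌋ − ⌊(64·235)/706⌋ = ⌊15275/706⌋ − ⌊15040/706⌋ = 21 − 21 = 0
n=65: ⌊(66·235)/706⌋ − ⌊(65·235)/706⌋ = ⌊15510/706⌋ − ⌊15275/706⌋ = 21 − 21 = 0
n=66: ⌊(67·235)/706⌋ − ⌊(66·235)/706⌋ = ⌊15745/706⌋ − ⌊15510/706⌋ = 22 − 21 = 1
n=67: ⌊(68·235)/706⌋ − ⌊(67·235)/706⌋ = ⌊15980/706⌋ − ⌊15745/706⌋ = 22 − 22 = 0
n=68: ⌊(69·235)/706⌋ − ⌊(68·235)/706⌋ = ⌊16215/706⌋ − ⌊15980/706⌋ = 22 − 22 = 0
n=69: ⌊(70·235)/706⌋ − ⌊(69·235)/706⌋ = ⌊16450/706⌋ − ⌊16215/706⌋ = 23 − 22 = 1
n=70: ⌊(71·235)/706⌋ − ⌊(70·235)/706⌋ = ⌊16685/706⌋ − ⌊16450/706⌋ = 23 − 23 = 0
n=71: ⌊(72·235)/706⌋ − ⌊(71·235)/706⌋ = ⌊16920/706⌋ − ⌊16685/706⌋ = 23 − 23 = 0
n=72: ⌊(73·235)/706⌋ − ⌊(72·235)/706⌋ = ⌊17155/706⌋ − ⌊16920/706⌋ = 24 − 23 = 1
n=73: ⌊(74·235)/706⌋ − ⌊(73·235)/706⌋ = ⌊17390/706⌋ − ⌊17155/706⌋ = 24 − 24 = 0
n=74: ⌊(75·235)/706⌋ − ⌊(74·235)/706⌋ = ⌊17625/706⌋ − ⌊17390/706⌋ = 24 − 24 = 0
n=75: ⌊(76·235)/706⌋ − ⌊(75·235)/706⌋ = ⌊17860/706⌋ − ⌊17625/706⌋ = 25 − 24 = 1
n=76: ⌊(77·235)/706⌋ − ⌊(76·235)/706⌋ = ⌊18095/706⌋ − ⌊17860/706⌋ = 25 − 25 = 0
n=77: ⌊(78·235)/706⌋ − ⌊(77·235)/706⌋ = ⌊18330/706⌋ − ⌊18095/706⌋ = 25 − 25 = 0
n=78: ⌊(79·235)/706⌋ − ⌊(78·235)/706⌋ = ⌊18565/706⌋ − ⌊18330/706⌋ = 26 − 25 = 1
n=79: ⌊(80·235)/706⌋ − ⌊(79·235)/706⌋ = ⌊18800/706⌋ − ⌊18565/706⌋ = 26 − 26 = 0
n=80: ⌊(81·235)/706⌋ − ⌊(80·235)/706⌋ = ⌊19035/706⌋ − ⌊18800/706⌋ = 26 − 26 = 0
n=81: ⌊(82·235)/706⌋ − ⌊(81·235)/706⌋ = ⌊19270/706⌋ − ⌊19035/706⌋ = 27 − 26 = 1
n=82: ⌊(83·235)/706⌋ − ⌊(82·235)/706⌋ = ⌊19505/706⌋ − ⌊19270/706⌋ = 27 − 27 = 0
n=83: ⌊(84·235)/706⌋ − ⌊(83·235)/706⌋ = ⌊19740/706⌋ − ⌊19505/706⌋ = 27 − 27 = 0
n=84: ⌊(85·235)/706⌋ − ⌊(84·235)/706⌋ = ⌊19975/706⌋ − ⌊19740/706⌋ = 28 − 27 = 1
n=85: ⌊(86·235)/706⌋ − ⌊(85·235)/706⌋ = ⌊20210/706⌋ − ⌊19975/706⌋ = 28 − 28 = 0
n=86: ⌊(87·235)/706⌋ − ⌊(86·235)/706⌋ = ⌊20445/706⌋ − ⌊20210/706⌋ = 28 − 28 = 0
n=87: ⌊(88·235)/706⌋ − ⌊(87·235)/706⌋ = ⌊20680/706⌋ − ⌊20445/706⌋ = 29 − 28 = 1
n=88: ⌊(89·235)/706⌋ − ⌊(88·235)/706⌋ = ⌊20915/706⌋ − ⌊20680/706⌋ = 29 − 29 = 0
n=89: ⌊(90·235)/706⌋ − ⌊(89·235)/706⌋ = ⌊21150/706⌋ − ⌊20915/706⌋ = 29 − 29 = 0
n=90: ⌊(91·235)/706⌋ − ⌊(90·235)/706⌋ = ⌊21385/706⌋ − ⌊21150/706⌋ = 30 − 29 = 1
n=91: ⌊(92·235)/706⌋ − ⌊(91·235)/706⌋ = ⌊21620/706⌋ − ⌊21385/706⌋ = 30 − 30 = 0
n=92: ⌊(93·235)/706⌋ − ⌊(92·235)/706⌋ = ⌊21855/706⌋ − ⌊21620/706⌋ = 30 − 30 = 0
n=93: ⌊(94·235)/706⌋ − ⌊(93·235)/706⌋ = ⌊22090/706⌋ − ⌊21855/706⌋ = 31 − 30 = 1
n=94: ⌊(95·235)/706⌋ − ⌊(94·235)/706⌋ = ⌊22325/706⌋ − ⌊22090/706⌋ = 31 − 31 = 0
n=95: ⌊(96·235)/706⌋ − ⌊(95·235)/706⌋ = ⌊22560/706⌋ − ⌊22325/706⌋ = 31 − 31 = 0
n=96: ⌊(97·235)/706⌋ − ⌊(96·235)/706⌋ = ⌊22795/706⌋ − ⌊22560/706⌋ = 32 − 31 = 1
n=97: ⌊(98·235)/706⌋ − ⌊(97·235)/706⌋ = ⌊23030/706⌋ − ⌊22795/706⌋ = 32 − 32 = 0
n=98: ⌊(99·235)/706⌋ − ⌊(98·235)/706⌋ = ⌊23265/706⌋ − ⌊23030/706⌋ = 32 − 32 = 0
n=99: ⌊(100·235)/706⌋ − ⌊(99·235)/706⌋ = ⌊23500/706⌋ − ⌊23265/706⌋ = 33 − 32 = 1


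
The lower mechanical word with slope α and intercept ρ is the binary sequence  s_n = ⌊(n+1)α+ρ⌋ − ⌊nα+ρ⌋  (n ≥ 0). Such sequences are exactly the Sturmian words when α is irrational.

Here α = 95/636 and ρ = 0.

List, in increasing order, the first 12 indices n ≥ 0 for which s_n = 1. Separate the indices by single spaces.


6 13 20 26 33 40 46 53 60 66 73 80

n=0: ⌊95/636⌋−⌊0/636⌋ = 0−0 = 0
n=1: ⌊190/636⌋−⌊95/636⌋ = 0−0 = 0
  …
n=6: ⌊665/636⌋−⌊570/636⌋ = 1−0 = 1  ← one
n=7: ⌊760/636⌋−⌊665/636⌋ = 1−1 = 0
n=8: ⌊855/636⌋−⌊760/636⌋ = 1−1 = 0
  …
n=13: ⌊1330/636⌋−⌊1235/636⌋ = 2−1 = 1  ← one
n=14: ⌊1425/636⌋−⌊1330/636⌋ = 2−2 = 0
n=15: ⌊1520/636⌋−⌊1425/636⌋ = 2−2 = 0
  …
n=20: ⌊1995/636⌋−⌊1900/636⌋ = 3−2 = 1  ← one
n=21: ⌊2090/636⌋−⌊1995/636⌋ = 3−3 = 0
n=22: ⌊2185/636⌋−⌊2090/636⌋ = 3−3 = 0
  …
n=26: ⌊2565/636⌋−⌊2470/636⌋ = 4−3 = 1  ← one
n=27: ⌊2660/636⌋−⌊2565/636⌋ = 4−4 = 0
n=28: ⌊2755/636⌋−⌊2660/636⌋ = 4−4 = 0
  …
n=33: ⌊3230/636⌋−⌊3135/636⌋ = 5−4 = 1  ← one
n=34: ⌊3325/636⌋−⌊3230/636⌋ = 5−5 = 0
n=35: ⌊3420/636⌋−⌊3325/636⌋ = 5−5 = 0
  …
n=40: ⌊3895/636⌋−⌊3800/636⌋ = 6−5 = 1  ← one
n=41: ⌊3990/636⌋−⌊3895/636⌋ = 6−6 = 0
n=42: ⌊4085/636⌋−⌊3990/636⌋ = 6−6 = 0
  …
n=46: ⌊4465/636⌋−⌊4370/636⌋ = 7−6 = 1  ← one
n=47: ⌊4560/636⌋−⌊4465/636⌋ = 7−7 = 0
n=48: ⌊4655/636⌋−⌊4560/636⌋ = 7−7 = 0
  …
n=53: ⌊5130/636⌋−⌊5035/636⌋ = 8−7 = 1  ← one
n=54: ⌊5225/636⌋−⌊5130/636⌋ = 8−8 = 0
n=55: ⌊5320/636⌋−⌊5225/636⌋ = 8−8 = 0
  …
n=60: ⌊5795/636⌋−⌊5700/636⌋ = 9−8 = 1  ← one
n=61: ⌊5890/636⌋−⌊5795/636⌋ = 9−9 = 0
n=62: ⌊5985/636⌋−⌊5890/636⌋ = 9−9 = 0
  …
n=66: ⌊6365/636⌋−⌊6270/636⌋ = 10−9 = 1  ← one
n=67: ⌊6460/636⌋−⌊6365/636⌋ = 10−10 = 0
n=68: ⌊6555/636⌋−⌊6460/636⌋ = 10−10 = 0
  …
n=73: ⌊7030/636⌋−⌊6935/636⌋ = 11−10 = 1  ← one
n=74: ⌊7125/636⌋−⌊7030/636⌋ = 11−11 = 0
n=75: ⌊7220/636⌋−⌊7125/636⌋ = 11−11 = 0
  …
n=80: ⌊7695/636⌋−⌊7600/636⌋ = 12−11 = 1  ← one
positions of the first 12 ones: 6 13 20 26 33 40 46 53 60 66 73 80


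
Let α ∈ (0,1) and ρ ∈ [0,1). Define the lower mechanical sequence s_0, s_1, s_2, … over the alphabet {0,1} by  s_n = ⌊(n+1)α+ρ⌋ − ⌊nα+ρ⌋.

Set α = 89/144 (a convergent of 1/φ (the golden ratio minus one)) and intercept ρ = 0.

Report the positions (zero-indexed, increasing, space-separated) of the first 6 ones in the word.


1 3 4 6 8 9

n=0: ⌊89/144⌋−⌊0/144⌋ = 0−0 = 0
n=1: ⌊178/144⌋−⌊89/144⌋ = 1−0 = 1  ← one
n=2: ⌊267/144⌋−⌊178/144⌋ = 1−1 = 0
n=3: ⌊356/144⌋−⌊267/144⌋ = 2−1 = 1  ← one
n=4: ⌊445/144⌋−⌊356/144⌋ = 3−2 = 1  ← one
n=5: ⌊534/144⌋−⌊445/144⌋ = 3−3 = 0
n=6: ⌊623/144⌋−⌊534/144⌋ = 4−3 = 1  ← one
n=7: ⌊712/144⌋−⌊623/144⌋ = 4−4 = 0
n=8: ⌊801/144⌋−⌊712/144⌋ = 5−4 = 1  ← one
n=9: ⌊890/144⌋−⌊801/144⌋ = 6−5 = 1  ← one
positions of the first 6 ones: 1 3 4 6 8 9


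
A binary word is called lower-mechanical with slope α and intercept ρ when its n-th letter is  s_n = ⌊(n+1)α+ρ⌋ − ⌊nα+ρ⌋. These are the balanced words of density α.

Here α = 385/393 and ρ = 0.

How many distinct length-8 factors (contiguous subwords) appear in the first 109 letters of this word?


t_n = ⌊(n·385)/393⌋ for n = 0 … 109:
  n=0…9: ⌊0/393⌋=0 ⌊385/393⌋=0 ⌊770/393⌋=1 ⌊1155/393⌋=2 ⌊1540/393⌋=3 ⌊1925/393⌋=4 ⌊2310/393⌋=5 ⌊2695/393⌋=6 ⌊3080/393⌋=7 ⌊3465/393⌋=8
  n=10…19: ⌊3850/393⌋=9 ⌊4235/393⌋=10 ⌊4620/393⌋=11 ⌊5005/393⌋=12 ⌊5390/393⌋=13 ⌊5775/393⌋=14 ⌊6160/393⌋=15 ⌊6545/393⌋=16 ⌊6930/393⌋=17 ⌊7315/393⌋=18
  n=20…29: ⌊7700/393⌋=19 ⌊8085/393⌋=20 ⌊8470/393⌋=21 ⌊8855/393⌋=22 ⌊9240/393⌋=23 ⌊9625/393⌋=24 ⌊10010/393⌋=25 ⌊10395/393⌋=26 ⌊10780/393⌋=27 ⌊11165/393⌋=28
  n=30…39: ⌊11550/393⌋=29 ⌊11935/393⌋=30 ⌊12320/393⌋=31 ⌊12705/393⌋=32 ⌊13090/393⌋=33 ⌊13475/393⌋=34 ⌊13860/393⌋=35 ⌊14245/393⌋=36 ⌊14630/393⌋=37 ⌊15015/393⌋=38
  n=40…49: ⌊15400/393⌋=39 ⌊15785/393⌋=40 ⌊16170/393⌋=41 ⌊16555/393⌋=42 ⌊16940/393⌋=43 ⌊17325/393⌋=44 ⌊17710/393⌋=45 ⌊18095/393⌋=46 ⌊18480/393⌋=47 ⌊18865/393⌋=48
  n=50…59: ⌊19250/393⌋=48 ⌊19635/393⌋=49 ⌊20020/393⌋=50 ⌊20405/393⌋=51 ⌊20790/393⌋=52 ⌊21175/393⌋=53 ⌊21560/393⌋=54 ⌊21945/393⌋=55 ⌊22330/393⌋=56 ⌊22715/393⌋=57
  n=60…69: ⌊23100/393⌋=58 ⌊23485/393⌋=59 ⌊23870/393⌋=60 ⌊24255/393⌋=61 ⌊24640/393⌋=62 ⌊25025/393⌋=63 ⌊25410/393⌋=64 ⌊25795/393⌋=65 ⌊26180/393⌋=66 ⌊26565/393⌋=67
  n=70…79: ⌊26950/393⌋=68 ⌊27335/393⌋=69 ⌊27720/393⌋=70 ⌊28105/393⌋=71 ⌊28490/393⌋=72 ⌊28875/393⌋=73 ⌊29260/393⌋=74 ⌊29645/393⌋=75 ⌊30030/393⌋=76 ⌊30415/393⌋=77
  n=80…89: ⌊30800/393⌋=78 ⌊31185/393⌋=79 ⌊31570/393⌋=80 ⌊31955/393⌋=81 ⌊32340/393⌋=82 ⌊32725/393⌋=83 ⌊33110/393⌋=84 ⌊33495/393⌋=85 ⌊33880/393⌋=86 ⌊34265/393⌋=87
  n=90…99: ⌊34650/393⌋=88 ⌊35035/393⌋=89 ⌊35420/393⌋=90 ⌊35805/393⌋=91 ⌊36190/393⌋=92 ⌊36575/393⌋=93 ⌊36960/393⌋=94 ⌊37345/393⌋=95 ⌊37730/393⌋=96 ⌊38115/393⌋=96
  n=100…109: ⌊38500/393⌋=97 ⌊38885/393⌋=98 ⌊39270/393⌋=99 ⌊39655/393⌋=100 ⌊40040/393⌋=101 ⌊40425/393⌋=102 ⌊40810/393⌋=103 ⌊41195/393⌋=104 ⌊41580/393⌋=105 ⌊41965/393⌋=106
s_n = t_(n+1) − t_n for n = 0 … 108 gives
prefix = 0111111111111111111111111111111111111111111111111011111111111111111111111111111111111111111111111101111111111
slide a length-8 window over [0..7] … [101..108] (102 windows); first occurrence of each distinct factor:
  [  0..  7] 01111111
  [  1..  8] 11111111
  [ 42.. 49] 11111110
  [ 43.. 50] 11111101
  [ 44.. 51] 11111011
  [ 45.. 52] 11110111
  [ 46.. 53] 11101111
  [ 47.. 54] 11011111
  [ 48.. 55] 10111111
  (the other 93 windows repeat one of these)
distinct factors: {01111111, 10111111, 11011111, 11101111, 11110111, 11111011, 11111101, 11111110, 11111111}
count = 9  (Sturmian bound for length 8 is 9)

9


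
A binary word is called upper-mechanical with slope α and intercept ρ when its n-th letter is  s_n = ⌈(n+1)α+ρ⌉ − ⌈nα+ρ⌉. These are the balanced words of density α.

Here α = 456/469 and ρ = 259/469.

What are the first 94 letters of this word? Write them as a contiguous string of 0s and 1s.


1111111111111111111011111111111111111111111111111111111011111111111111111111111111111111111101

n=0: ⌈(1·456+259)/469⌉ − ⌈(0·456+259)/469⌉ = ⌈715/469⌉ − ⌈259/469⌉ = 2 − 1 = 1
n=1: ⌈(2·456+259)/469⌉ − ⌈(1·456+259)/469⌉ = ⌈1171/469⌉ − ⌈715/469⌉ = 3 − 2 = 1
n=2: ⌈(3·456+259)/469⌉ − ⌈(2·456+259)/469⌉ = ⌈1627/469⌉ − ⌈1171/469⌉ = 4 − 3 = 1
n=3: ⌈(4·456+259)/469⌉ − ⌈(3·456+259)/469⌉ = ⌈2083/469⌉ − ⌈1627/469⌉ = 5 − 4 = 1
n=4: ⌈(5·456+259)/469⌉ − ⌈(4·456+259)/469⌉ = ⌈2539/469⌉ − ⌈2083/469⌉ = 6 − 5 = 1
n=5: ⌈(6·456+259)/469⌉ − ⌈(5·456+259)/469⌉ = ⌈2995/469⌉ − ⌈2539/469⌉ = 7 − 6 = 1
n=6: ⌈(7·456+259)/469⌉ − ⌈(6·456+259)/469⌉ = ⌈3451/469⌉ − ⌈2995/469⌉ = 8 − 7 = 1
n=7: ⌈(8·456+259)/469⌉ − ⌈(7·456+259)/469⌉ = ⌈3907/469⌉ − ⌈3451/469⌉ = 9 − 8 = 1
n=8: ⌈(9·456+259)/469⌉ − ⌈(8·456+259)/469⌉ = ⌈4363/469⌉ − ⌈3907/469⌉ = 10 − 9 = 1
n=9: ⌈(10·456+259)/469⌉ − ⌈(9·456+259)/469⌉ = ⌈4819/469⌉ − ⌈4363/469⌉ = 11 − 10 = 1
n=10: ⌈(11·456+259)/469⌉ − ⌈(10·456+259)/469⌉ = ⌈5275/469⌉ − ⌈4819/469⌉ = 12 − 11 = 1
n=11: ⌈(12·456+259)/469⌉ − ⌈(11·456+259)/469⌉ = ⌈5731/469⌉ − ⌈5275/469⌉ = 13 − 12 = 1
n=12: ⌈(13·456+259)/469⌉ − ⌈(12·456+259)/469⌉ = ⌈6187/469⌉ − ⌈5731/469⌉ = 14 − 13 = 1
n=13: ⌈(14·456+259)/469⌉ − ⌈(13·456+259)/469⌉ = ⌈6643/469⌉ − ⌈6187/469⌉ = 15 − 14 = 1
n=14: ⌈(15·456+259)/469⌉ − ⌈(14·456+259)/469⌉ = ⌈7099/469⌉ − ⌈6643/469⌉ = 16 − 15 = 1
n=15: ⌈(16·456+259)/469⌉ − ⌈(15·456+259)/469⌉ = ⌈7555/469⌉ − ⌈7099/469⌉ = 17 − 16 = 1
n=16: ⌈(17·456+259)/469⌉ − ⌈(16·456+259)/469⌉ = ⌈8011/469⌉ − ⌈7555/469⌉ = 18 − 17 = 1
n=17: ⌈(18·456+259)/469⌉ − ⌈(17·456+259)/469⌉ = ⌈8467/469⌉ − ⌈8011/469⌉ = 19 − 18 = 1
n=18: ⌈(19·456+259)/469⌉ − ⌈(18·456+259)/469⌉ = ⌈8923/469⌉ − ⌈8467/469⌉ = 20 − 19 = 1
n=19: ⌈(20·456+259)/469⌉ − ⌈(19·456+259)/469⌉ = ⌈9379/469⌉ − ⌈8923/469⌉ = 20 − 20 = 0
n=20: ⌈(21·456+259)/469⌉ − ⌈(20·456+259)/469⌉ = ⌈9835/469⌉ − ⌈9379/469⌉ = 21 − 20 = 1
n=21: ⌈(22·456+259)/469⌉ − ⌈(21·456+259)/469⌉ = ⌈10291/469⌉ − ⌈9835/469⌉ = 22 − 21 = 1
n=22: ⌈(23·456+259)/469⌉ − ⌈(22·456+259)/469⌉ = ⌈10747/469⌉ − ⌈10291/469⌉ = 23 − 22 = 1
n=23: ⌈(24·456+259)/469⌉ − ⌈(23·456+259)/469⌉ = ⌈11203/469⌉ − ⌈10747/469⌉ = 24 − 23 = 1
n=24: ⌈(25·456+259)/469⌉ − ⌈(24·456+259)/469⌉ = ⌈11659/469⌉ − ⌈11203/469⌉ = 25 − 24 = 1
n=25: ⌈(26·456+259)/469⌉ − ⌈(25·456+259)/469⌉ = ⌈12115/469⌉ − ⌈11659/469⌉ = 26 − 25 = 1
n=26: ⌈(27·456+259)/469⌉ − ⌈(26·456+259)/469⌉ = ⌈12571/469⌉ − ⌈12115/469⌉ = 27 − 26 = 1
n=27: ⌈(28·456+259)/469⌉ − ⌈(27·456+259)/469⌉ = ⌈13027/469⌉ − ⌈12571/469⌉ = 28 − 27 = 1
n=28: ⌈(29·456+259)/469⌉ − ⌈(28·456+259)/469⌉ = ⌈13483/469⌉ − ⌈13027/469⌉ = 29 − 28 = 1
n=29: ⌈(30·456+259)/469⌉ − ⌈(29·456+259)/469⌉ = ⌈13939/469⌉ − ⌈13483/469⌉ = 30 − 29 = 1
n=30: ⌈(31·456+259)/469⌉ − ⌈(30·456+259)/469⌉ = ⌈14395/469⌉ − ⌈13939/469⌉ = 31 − 30 = 1
n=31: ⌈(32·456+259)/469⌉ − ⌈(31·456+259)/469⌉ = ⌈14851/469⌉ − ⌈14395/469⌉ = 32 − 31 = 1
n=32: ⌈(33·456+259)/469⌉ − ⌈(32·456+259)/469⌉ = ⌈15307/469⌉ − ⌈14851/469⌉ = 33 − 32 = 1
n=33: ⌈(34·456+259)/469⌉ − ⌈(33·456+259)/469⌉ = ⌈15763/469⌉ − ⌈15307/469⌉ = 34 − 33 = 1
n=34: ⌈(35·456+259)/469⌉ − ⌈(34·456+259)/469⌉ = ⌈16219/469⌉ − ⌈15763/469⌉ = 35 − 34 = 1
n=35: ⌈(36·456+259)/469⌉ − ⌈(35·456+259)/469⌉ = ⌈16675/469⌉ − ⌈16219/469⌉ = 36 − 35 = 1
n=36: ⌈(37·456+259)/469⌉ − ⌈(36·456+259)/469⌉ = ⌈17131/469⌉ − ⌈16675/469⌉ = 37 − 36 = 1
n=37: ⌈(38·456+259)/469⌉ − ⌈(37·456+259)/469⌉ = ⌈17587/469⌉ − ⌈17131/469⌉ = 38 − 37 = 1
n=38: ⌈(39·456+259)/469⌉ − ⌈(38·456+259)/469⌉ = ⌈18043/469⌉ − ⌈17587/469⌉ = 39 − 38 = 1
n=39: ⌈(40·456+259)/469⌉ − ⌈(39·456+259)/469⌉ = ⌈18499/469⌉ − ⌈18043/469⌉ = 40 − 39 = 1
n=40: ⌈(41·456+259)/469⌉ − ⌈(40·456+259)/469⌉ = ⌈18955/469⌉ − ⌈18499/469⌉ = 41 − 40 = 1
n=41: ⌈(42·456+259)/469⌉ − ⌈(41·456+259)/469⌉ = ⌈19411/469⌉ − ⌈18955/469⌉ = 42 − 41 = 1
n=42: ⌈(43·456+259)/469⌉ − ⌈(42·456+259)/469⌉ = ⌈19867/469⌉ − ⌈19411/469⌉ = 43 − 42 = 1
n=43: ⌈(44·456+259)/469⌉ − ⌈(43·456+259)/469⌉ = ⌈20323/469⌉ − ⌈19867/469⌉ = 44 − 43 = 1
n=44: ⌈(45·456+259)/469⌉ − ⌈(44·456+259)/469⌉ = ⌈20779/469⌉ − ⌈20323/469⌉ = 45 − 44 = 1
n=45: ⌈(46·456+259)/469⌉ − ⌈(45·456+259)/469⌉ = ⌈21235/469⌉ − ⌈20779/469⌉ = 46 − 45 = 1
n=46: ⌈(47·456+259)/469⌉ − ⌈(46·456+259)/469⌉ = ⌈21691/469⌉ − ⌈21235/469⌉ = 47 − 46 = 1
n=47: ⌈(48·456+259)/469⌉ − ⌈(47·456+259)/469⌉ = ⌈22147/469⌉ − ⌈21691/469⌉ = 48 − 47 = 1
n=48: ⌈(49·456+259)/469⌉ − ⌈(48·456+259)/469⌉ = ⌈22603/469⌉ − ⌈22147/469⌉ = 49 − 48 = 1
n=49: ⌈(50·456+259)/469⌉ − ⌈(49·456+259)/469⌉ = ⌈23059/469⌉ − ⌈22603/469⌉ = 50 − 49 = 1
n=50: ⌈(51·456+259)/469⌉ − ⌈(50·456+259)/469⌉ = ⌈23515/469⌉ − ⌈23059/469⌉ = 51 − 50 = 1
n=51: ⌈(52·456+259)/469⌉ − ⌈(51·456+259)/469⌉ = ⌈23971/469⌉ − ⌈23515/469⌉ = 52 − 51 = 1
n=52: ⌈(53·456+259)/469⌉ − ⌈(52·456+259)/469⌉ = ⌈24427/469⌉ − ⌈23971/469⌉ = 53 − 52 = 1
n=53: ⌈(54·456+259)/469⌉ − ⌈(53·456+259)/469⌉ = ⌈24883/469⌉ − ⌈24427/469⌉ = 54 − 53 = 1
n=54: ⌈(55·456+259)/469⌉ − ⌈(54·456+259)/469⌉ = ⌈25339/469⌉ − ⌈24883/469⌉ = 55 − 54 = 1
n=55: ⌈(56·456+259)/469⌉ − ⌈(55·456+259)/469⌉ = ⌈25795/469⌉ − ⌈25339/469⌉ = 55 − 55 = 0
n=56: ⌈(57·456+259)/469⌉ − ⌈(56·456+259)/469⌉ = ⌈26251/469⌉ − ⌈25795/469⌉ = 56 − 55 = 1
n=57: ⌈(58·456+259)/469⌉ − ⌈(57·456+259)/469⌉ = ⌈26707/469⌉ − ⌈26251/469⌉ = 57 − 56 = 1
n=58: ⌈(59·456+259)/469⌉ − ⌈(58·456+259)/469⌉ = ⌈27163/469⌉ − ⌈26707/469⌉ = 58 − 57 = 1
n=59: ⌈(60·456+259)/469⌉ − ⌈(59·456+259)/469⌉ = ⌈27619/469⌉ − ⌈27163/469⌉ = 59 − 58 = 1
n=60: ⌈(61·456+259)/469⌉ − ⌈(60·456+259)/469⌉ = ⌈28075/469⌉ − ⌈27619/469⌉ = 60 − 59 = 1
n=61: ⌈(62·456+259)/469⌉ − ⌈(61·456+259)/469⌉ = ⌈28531/469⌉ − ⌈28075/469⌉ = 61 − 60 = 1
n=62: ⌈(63·456+259)/469⌉ − ⌈(62·456+259)/469⌉ = ⌈28987/469⌉ − ⌈28531/469⌉ = 62 − 61 = 1
n=63: ⌈(64·456+259)/469⌉ − ⌈(63·456+259)/469⌉ = ⌈29443/469⌉ − ⌈28987/469⌉ = 63 − 62 = 1
n=64: ⌈(65·456+259)/469⌉ − ⌈(64·456+259)/469⌉ = ⌈29899/469⌉ − ⌈29443/469⌉ = 64 − 63 = 1
n=65: ⌈(66·456+259)/469⌉ − ⌈(65·456+259)/469⌉ = ⌈30355/469⌉ − ⌈29899/469⌉ = 65 − 64 = 1
n=66: ⌈(67·456+259)/469⌉ − ⌈(66·456+259)/469⌉ = ⌈30811/469⌉ − ⌈30355/469⌉ = 66 − 65 = 1
n=67: ⌈(68·456+259)/469⌉ − ⌈(67·456+259)/469⌉ = ⌈31267/469⌉ − ⌈30811/469⌉ = 67 − 66 = 1
n=68: ⌈(69·456+259)/469⌉ − ⌈(68·456+259)/469⌉ = ⌈31723/469⌉ − ⌈31267/469⌉ = 68 − 67 = 1
n=69: ⌈(70·456+259)/469⌉ − ⌈(69·456+259)/469⌉ = ⌈32179/469⌉ − ⌈31723/469⌉ = 69 − 68 = 1
n=70: ⌈(71·456+259)/469⌉ − ⌈(70·456+259)/469⌉ = ⌈32635/469⌉ − ⌈32179/469⌉ = 70 − 69 = 1
n=71: ⌈(72·456+259)/469⌉ − ⌈(71·456+259)/469⌉ = ⌈33091/469⌉ − ⌈32635/469⌉ = 71 − 70 = 1
n=72: ⌈(73·456+259)/469⌉ − ⌈(72·456+259)/469⌉ = ⌈33547/469⌉ − ⌈33091/469⌉ = 72 − 71 = 1
n=73: ⌈(74·456+259)/469⌉ − ⌈(73·456+259)/469⌉ = ⌈34003/469⌉ − ⌈33547/469⌉ = 73 − 72 = 1
n=74: ⌈(75·456+259)/469⌉ − ⌈(74·456+259)/469⌉ = ⌈34459/469⌉ − ⌈34003/469⌉ = 74 − 73 = 1
n=75: ⌈(76·456+259)/469⌉ − ⌈(75·456+259)/469⌉ = ⌈34915/469⌉ − ⌈34459/469⌉ = 75 − 74 = 1
n=76: ⌈(77·456+259)/469⌉ − ⌈(76·456+259)/469⌉ = ⌈35371/469⌉ − ⌈34915/469⌉ = 76 − 75 = 1
n=77: ⌈(78·456+259)/469⌉ − ⌈(77·456+259)/469⌉ = ⌈35827/469⌉ − ⌈35371/469⌉ = 77 − 76 = 1
n=78: ⌈(79·456+259)/469⌉ − ⌈(78·456+259)/469⌉ = ⌈36283/469⌉ − ⌈35827/469⌉ = 78 − 77 = 1
n=79: ⌈(80·456+259)/469⌉ − ⌈(79·456+259)/469⌉ = ⌈36739/469⌉ − ⌈36283/469⌉ = 79 − 78 = 1
n=80: ⌈(81·456+259)/469⌉ − ⌈(80·456+259)/469⌉ = ⌈37195/469⌉ − ⌈36739/469⌉ = 80 − 79 = 1
n=81: ⌈(82·456+259)/469⌉ − ⌈(81·456+259)/469⌉ = ⌈37651/469⌉ − ⌈37195/469⌉ = 81 − 80 = 1
n=82: ⌈(83·456+259)/469⌉ − ⌈(82·456+259)/469⌉ = ⌈38107/469⌉ − ⌈37651/469⌉ = 82 − 81 = 1
n=83: ⌈(84·456+259)/469⌉ − ⌈(83·456+259)/469⌉ = ⌈38563/469⌉ − ⌈38107/469⌉ = 83 − 82 = 1
n=84: ⌈(85·456+259)/469⌉ − ⌈(84·456+259)/469⌉ = ⌈39019/469⌉ − ⌈38563/469⌉ = 84 − 83 = 1
n=85: ⌈(86·456+259)/469⌉ − ⌈(85·456+259)/469⌉ = ⌈39475/469⌉ − ⌈39019/469⌉ = 85 − 84 = 1
n=86: ⌈(87·456+259)/469⌉ − ⌈(86·456+259)/469⌉ = ⌈39931/469⌉ − ⌈39475/469⌉ = 86 − 85 = 1
n=87: ⌈(88·456+259)/469⌉ − ⌈(87·456+259)/469⌉ = ⌈40387/469⌉ − ⌈39931/469⌉ = 87 − 86 = 1
n=88: ⌈(89·456+259)/469⌉ − ⌈(88·456+259)/469⌉ = ⌈40843/469⌉ − ⌈40387/469⌉ = 88 − 87 = 1
n=89: ⌈(90·456+259)/469⌉ − ⌈(89·456+259)/469⌉ = ⌈41299/469⌉ − ⌈40843/469⌉ = 89 − 88 = 1
n=90: ⌈(91·456+259)/469⌉ − ⌈(90·456+259)/469⌉ = ⌈41755/469⌉ − ⌈41299/469⌉ = 90 − 89 = 1
n=91: ⌈(92·456+259)/469⌉ − ⌈(91·456+259)/469⌉ = ⌈42211/469⌉ − ⌈41755/469⌉ = 91 − 90 = 1
n=92: ⌈(93·456+259)/469⌉ − ⌈(92·456+259)/469⌉ = ⌈42667/469⌉ − ⌈42211/469⌉ = 91 − 91 = 0
n=93: ⌈(94·456+259)/469⌉ − ⌈(93·456+259)/469⌉ = ⌈43123/469⌉ − ⌈42667/469⌉ = 92 − 91 = 1
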